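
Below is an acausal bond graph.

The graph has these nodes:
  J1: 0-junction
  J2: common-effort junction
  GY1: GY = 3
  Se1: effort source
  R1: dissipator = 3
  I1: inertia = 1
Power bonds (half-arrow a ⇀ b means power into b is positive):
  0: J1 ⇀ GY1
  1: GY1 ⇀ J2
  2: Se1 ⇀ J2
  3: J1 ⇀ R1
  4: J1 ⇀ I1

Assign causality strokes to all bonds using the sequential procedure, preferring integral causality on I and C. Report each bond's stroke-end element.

b2 →J2  (Se1: effort source, stroke at far end)
b1 →GY1  (0-jn J2 has e-setter on 2)
b0 →GY1  (GY GY1: same side as bond 1)
b4 →I1  (I1 outputs flow p/I1)
b3 →J1  (only one effort-in slot at J1)

#0 stroke at GY1
#1 stroke at GY1
#2 stroke at J2
#3 stroke at J1
#4 stroke at I1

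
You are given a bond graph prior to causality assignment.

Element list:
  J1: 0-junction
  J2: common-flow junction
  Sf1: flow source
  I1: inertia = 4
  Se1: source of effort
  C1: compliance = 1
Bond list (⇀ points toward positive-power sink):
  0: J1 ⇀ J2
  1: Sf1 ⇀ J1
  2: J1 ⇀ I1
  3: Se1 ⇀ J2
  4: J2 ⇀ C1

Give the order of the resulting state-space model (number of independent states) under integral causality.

2  (C1, I1 all integral)

bond 1 stroke at Sf1  (source Sf1 imposes f)
bond 3 stroke at J2  (Se1 fixes effort; stroke away)
bond 2 stroke at I1  (I1: I, integral causality)
bond 0 stroke at J1  (J1: last free bond brings effort in)
bond 4 stroke at J2  (1-jn J2 has f-setter on 0)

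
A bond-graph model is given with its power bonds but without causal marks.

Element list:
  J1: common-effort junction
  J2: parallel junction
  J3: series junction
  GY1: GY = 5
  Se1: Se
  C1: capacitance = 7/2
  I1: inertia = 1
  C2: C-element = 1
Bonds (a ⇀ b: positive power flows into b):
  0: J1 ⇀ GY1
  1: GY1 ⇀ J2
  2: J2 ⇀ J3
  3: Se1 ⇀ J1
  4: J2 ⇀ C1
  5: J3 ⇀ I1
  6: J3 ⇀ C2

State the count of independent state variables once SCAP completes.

β3 |J1  (source Se1 imposes e)
β0 |GY1  (0-jn J1 has e-setter on 3)
β1 |GY1  (GY1: gyrator matches bond 0)
β4 |J2  (prefer integral on C1)
β2 |J3  (0-jn J2 has e-setter on 4)
β5 |I1  (I1: I, integral causality)
β6 |J3  (J3 flow already set via bond 5)

3  (C1, C2, I1 all integral)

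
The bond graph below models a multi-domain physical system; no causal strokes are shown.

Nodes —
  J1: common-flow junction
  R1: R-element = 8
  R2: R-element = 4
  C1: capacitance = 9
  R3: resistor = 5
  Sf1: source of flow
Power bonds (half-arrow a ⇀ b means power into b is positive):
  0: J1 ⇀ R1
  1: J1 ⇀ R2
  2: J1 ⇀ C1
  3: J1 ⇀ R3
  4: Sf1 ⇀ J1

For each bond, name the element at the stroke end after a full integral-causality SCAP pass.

#4 stroke at Sf1  (Sf1 (Sf) sets flow on bond)
#0 stroke at J1  (J1 flow already set via bond 4)
#1 stroke at J1  (1-jn J1 has f-setter on 4)
#2 stroke at J1  (common-f at J1 fixed by 4)
#3 stroke at J1  (J1 flow already set via bond 4)

β0 →J1
β1 →J1
β2 →J1
β3 →J1
β4 →Sf1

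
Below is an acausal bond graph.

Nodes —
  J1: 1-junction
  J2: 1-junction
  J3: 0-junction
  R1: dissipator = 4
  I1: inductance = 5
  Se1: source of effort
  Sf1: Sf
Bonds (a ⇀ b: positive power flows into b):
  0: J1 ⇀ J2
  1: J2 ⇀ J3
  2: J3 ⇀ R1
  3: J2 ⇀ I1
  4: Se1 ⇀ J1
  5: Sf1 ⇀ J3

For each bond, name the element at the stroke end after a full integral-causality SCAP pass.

β0 |J2
β1 |J2
β2 |J3
β3 |I1
β4 |J1
β5 |Sf1

#4 stroke at J1  (source Se1 imposes e)
#5 stroke at Sf1  (source Sf1 imposes f)
#0 stroke at J2  (only one flow-in slot at J1)
#3 stroke at I1  (I1 integral (f out))
#1 stroke at J2  (1-jn J2 has f-setter on 3)
#2 stroke at J3  (closing 0-jn rule on J3)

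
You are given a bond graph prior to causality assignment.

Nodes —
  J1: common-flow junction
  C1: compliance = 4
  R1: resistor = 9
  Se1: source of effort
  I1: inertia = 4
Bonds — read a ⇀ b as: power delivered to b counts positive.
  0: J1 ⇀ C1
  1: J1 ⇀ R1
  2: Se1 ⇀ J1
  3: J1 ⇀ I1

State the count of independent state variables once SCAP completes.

2  (C1, I1 all integral)

#2 stroke→J1  (Se1 fixes effort; stroke away)
#0 stroke→J1  (C1 integral (e out))
#3 stroke→I1  (I1 integral (f out))
#1 stroke→J1  (1-jn J1 has f-setter on 3)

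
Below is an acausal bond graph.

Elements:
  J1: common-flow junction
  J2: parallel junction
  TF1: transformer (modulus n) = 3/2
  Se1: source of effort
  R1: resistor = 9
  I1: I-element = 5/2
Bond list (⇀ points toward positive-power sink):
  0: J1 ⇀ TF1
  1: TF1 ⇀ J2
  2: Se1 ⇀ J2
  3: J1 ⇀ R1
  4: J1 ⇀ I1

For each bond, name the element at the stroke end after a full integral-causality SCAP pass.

#0 stroke at J1
#1 stroke at TF1
#2 stroke at J2
#3 stroke at J1
#4 stroke at I1

β2 |J2  (Se1 (Se) sets effort on bond)
β1 |TF1  (J2: bond 2 brought effort, rest push out)
β0 |J1  (TF1: transformer flips bond 1)
β4 |I1  (prefer integral on I1)
β3 |J1  (1-jn J1 has f-setter on 4)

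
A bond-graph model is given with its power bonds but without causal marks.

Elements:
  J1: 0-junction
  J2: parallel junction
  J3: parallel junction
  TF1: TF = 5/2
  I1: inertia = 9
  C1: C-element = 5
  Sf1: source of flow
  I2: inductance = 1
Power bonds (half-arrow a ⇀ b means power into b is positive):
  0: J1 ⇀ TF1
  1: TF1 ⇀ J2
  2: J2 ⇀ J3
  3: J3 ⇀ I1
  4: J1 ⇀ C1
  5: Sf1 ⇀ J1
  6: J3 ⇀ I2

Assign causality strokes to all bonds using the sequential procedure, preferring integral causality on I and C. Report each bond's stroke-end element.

#0 stroke at TF1
#1 stroke at J2
#2 stroke at J3
#3 stroke at I1
#4 stroke at J1
#5 stroke at Sf1
#6 stroke at I2

b5 stroke→Sf1  (source Sf1 imposes f)
b3 stroke→I1  (prefer integral on I1)
b4 stroke→J1  (C1 outputs effort q/C1)
b0 stroke→TF1  (J1: bond 4 brought effort, rest push out)
b1 stroke→J2  (TF1: transformer flips bond 0)
b2 stroke→J3  (common-e at J2 fixed by 1)
b6 stroke→I2  (J3 effort already set via bond 2)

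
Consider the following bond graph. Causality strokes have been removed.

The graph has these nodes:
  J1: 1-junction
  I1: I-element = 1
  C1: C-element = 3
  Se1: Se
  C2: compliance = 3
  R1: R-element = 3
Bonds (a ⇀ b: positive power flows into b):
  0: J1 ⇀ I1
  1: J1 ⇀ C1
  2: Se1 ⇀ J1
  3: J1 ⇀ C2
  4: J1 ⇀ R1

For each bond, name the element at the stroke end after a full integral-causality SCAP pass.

#0 stroke at I1
#1 stroke at J1
#2 stroke at J1
#3 stroke at J1
#4 stroke at J1

b2 |J1  (Se1 fixes effort; stroke away)
b0 |I1  (prefer integral on I1)
b1 |J1  (J1: bond 0 brought flow, rest push out)
b3 |J1  (J1: bond 0 brought flow, rest push out)
b4 |J1  (1-jn J1 has f-setter on 0)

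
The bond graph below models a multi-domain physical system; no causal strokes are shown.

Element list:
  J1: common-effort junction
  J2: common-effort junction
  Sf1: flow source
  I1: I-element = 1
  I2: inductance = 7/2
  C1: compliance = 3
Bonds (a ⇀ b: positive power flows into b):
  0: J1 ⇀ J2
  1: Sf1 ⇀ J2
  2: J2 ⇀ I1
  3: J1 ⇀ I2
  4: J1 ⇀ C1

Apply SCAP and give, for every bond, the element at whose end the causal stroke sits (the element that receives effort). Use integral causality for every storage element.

β1 |Sf1  (Sf1: flow source, stroke at near end)
β2 |I1  (prefer integral on I1)
β0 |J2  (only one effort-in slot at J2)
β3 |I2  (prefer integral on I2)
β4 |J1  (only one effort-in slot at J1)

β0 →J2
β1 →Sf1
β2 →I1
β3 →I2
β4 →J1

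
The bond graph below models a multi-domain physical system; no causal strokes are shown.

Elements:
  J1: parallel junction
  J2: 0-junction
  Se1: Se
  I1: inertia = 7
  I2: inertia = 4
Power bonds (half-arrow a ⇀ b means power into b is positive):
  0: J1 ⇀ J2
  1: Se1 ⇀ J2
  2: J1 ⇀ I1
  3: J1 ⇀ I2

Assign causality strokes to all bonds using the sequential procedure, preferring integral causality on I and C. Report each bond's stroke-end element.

#0 |J1
#1 |J2
#2 |I1
#3 |I2

bond 1 →J2  (Se1: effort source, stroke at far end)
bond 0 →J1  (J2 effort already set via bond 1)
bond 2 →I1  (J1: bond 0 brought effort, rest push out)
bond 3 →I2  (J1 effort already set via bond 0)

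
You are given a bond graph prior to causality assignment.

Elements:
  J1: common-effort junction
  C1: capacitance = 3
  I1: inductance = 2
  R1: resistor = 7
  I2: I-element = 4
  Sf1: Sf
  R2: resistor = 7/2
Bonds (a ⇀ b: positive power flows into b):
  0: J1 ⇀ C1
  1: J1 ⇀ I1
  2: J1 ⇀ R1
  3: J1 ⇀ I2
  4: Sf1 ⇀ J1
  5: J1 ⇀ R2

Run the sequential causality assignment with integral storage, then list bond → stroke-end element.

#4 |Sf1  (source Sf1 imposes f)
#0 |J1  (C1 integral (e out))
#1 |I1  (J1 effort already set via bond 0)
#2 |R1  (common-e at J1 fixed by 0)
#3 |I2  (common-e at J1 fixed by 0)
#5 |R2  (common-e at J1 fixed by 0)

bond 0 →J1
bond 1 →I1
bond 2 →R1
bond 3 →I2
bond 4 →Sf1
bond 5 →R2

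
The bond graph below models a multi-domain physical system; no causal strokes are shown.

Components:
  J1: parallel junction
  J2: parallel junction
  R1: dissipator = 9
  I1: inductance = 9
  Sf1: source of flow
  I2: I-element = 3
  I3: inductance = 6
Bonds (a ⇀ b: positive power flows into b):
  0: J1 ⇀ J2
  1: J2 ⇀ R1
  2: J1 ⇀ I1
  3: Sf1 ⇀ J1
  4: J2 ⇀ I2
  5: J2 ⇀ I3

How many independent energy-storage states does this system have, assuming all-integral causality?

β3 |Sf1  (Sf1: flow source, stroke at near end)
β2 |I1  (I1 outputs flow p/I1)
β0 |J1  (only one effort-in slot at J1)
β4 |I2  (prefer integral on I2)
β5 |I3  (I3 outputs flow p/I3)
β1 |J2  (only one effort-in slot at J2)

3  (I1, I2, I3 all integral)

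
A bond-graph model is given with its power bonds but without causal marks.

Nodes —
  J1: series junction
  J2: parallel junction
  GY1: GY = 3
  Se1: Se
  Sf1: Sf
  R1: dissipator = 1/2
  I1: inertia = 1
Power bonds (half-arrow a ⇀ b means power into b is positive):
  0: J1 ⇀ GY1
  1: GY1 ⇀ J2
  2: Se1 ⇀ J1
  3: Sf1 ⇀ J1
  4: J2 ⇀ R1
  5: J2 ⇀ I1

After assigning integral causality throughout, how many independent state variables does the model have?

bond 2 stroke→J1  (Se1: effort source, stroke at far end)
bond 3 stroke→Sf1  (Sf1: flow source, stroke at near end)
bond 0 stroke→J1  (common-f at J1 fixed by 3)
bond 1 stroke→J2  (GY1: gyrator matches bond 0)
bond 4 stroke→R1  (J2: bond 1 brought effort, rest push out)
bond 5 stroke→I1  (common-e at J2 fixed by 1)

1  (I1 all integral)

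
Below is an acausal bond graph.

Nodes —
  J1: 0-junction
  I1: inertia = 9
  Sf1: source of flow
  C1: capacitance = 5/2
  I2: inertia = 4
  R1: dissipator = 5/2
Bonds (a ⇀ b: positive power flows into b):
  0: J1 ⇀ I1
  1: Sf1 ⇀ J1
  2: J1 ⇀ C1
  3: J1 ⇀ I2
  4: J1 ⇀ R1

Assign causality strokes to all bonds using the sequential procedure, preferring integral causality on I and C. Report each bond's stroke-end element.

β0 stroke at I1
β1 stroke at Sf1
β2 stroke at J1
β3 stroke at I2
β4 stroke at R1

#1 →Sf1  (Sf1 (Sf) sets flow on bond)
#0 →I1  (I1: I, integral causality)
#2 →J1  (C1 outputs effort q/C1)
#3 →I2  (common-e at J1 fixed by 2)
#4 →R1  (J1: bond 2 brought effort, rest push out)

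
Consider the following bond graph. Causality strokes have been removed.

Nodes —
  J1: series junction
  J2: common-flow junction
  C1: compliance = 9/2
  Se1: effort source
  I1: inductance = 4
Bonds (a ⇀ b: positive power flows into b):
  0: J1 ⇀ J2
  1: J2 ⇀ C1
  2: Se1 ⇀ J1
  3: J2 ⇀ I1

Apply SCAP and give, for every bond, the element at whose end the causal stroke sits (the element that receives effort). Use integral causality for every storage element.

β2 |J1  (source Se1 imposes e)
β0 |J2  (only one flow-in slot at J1)
β1 |J2  (prefer integral on C1)
β3 |I1  (J2: last free bond brings flow in)

b0 →J2
b1 →J2
b2 →J1
b3 →I1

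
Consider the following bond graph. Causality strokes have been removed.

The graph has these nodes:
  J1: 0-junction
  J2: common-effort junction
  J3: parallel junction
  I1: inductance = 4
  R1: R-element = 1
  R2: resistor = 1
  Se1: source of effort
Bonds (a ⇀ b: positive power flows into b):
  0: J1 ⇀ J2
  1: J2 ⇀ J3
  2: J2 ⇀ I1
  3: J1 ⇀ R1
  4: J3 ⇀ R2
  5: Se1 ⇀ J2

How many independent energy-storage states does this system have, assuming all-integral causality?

1  (I1 all integral)

β5 →J2  (Se1: effort source, stroke at far end)
β0 →J1  (0-jn J2 has e-setter on 5)
β1 →J3  (common-e at J2 fixed by 5)
β2 →I1  (common-e at J2 fixed by 5)
β4 →R2  (J3 effort already set via bond 1)
β3 →R1  (J1 effort already set via bond 0)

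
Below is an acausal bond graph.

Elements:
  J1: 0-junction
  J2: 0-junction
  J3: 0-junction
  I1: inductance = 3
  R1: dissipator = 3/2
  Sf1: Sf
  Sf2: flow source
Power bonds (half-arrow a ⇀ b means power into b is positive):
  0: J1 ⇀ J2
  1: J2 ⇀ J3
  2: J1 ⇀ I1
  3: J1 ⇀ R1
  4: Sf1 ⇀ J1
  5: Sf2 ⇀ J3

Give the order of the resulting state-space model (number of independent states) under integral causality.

1  (I1 all integral)

b4 stroke→Sf1  (Sf1 fixes flow; stroke at Sf1)
b5 stroke→Sf2  (Sf2 (Sf) sets flow on bond)
b1 stroke→J3  (J3: last free bond brings effort in)
b0 stroke→J2  (J2 needs exactly one e-in)
b2 stroke→I1  (prefer integral on I1)
b3 stroke→J1  (only one effort-in slot at J1)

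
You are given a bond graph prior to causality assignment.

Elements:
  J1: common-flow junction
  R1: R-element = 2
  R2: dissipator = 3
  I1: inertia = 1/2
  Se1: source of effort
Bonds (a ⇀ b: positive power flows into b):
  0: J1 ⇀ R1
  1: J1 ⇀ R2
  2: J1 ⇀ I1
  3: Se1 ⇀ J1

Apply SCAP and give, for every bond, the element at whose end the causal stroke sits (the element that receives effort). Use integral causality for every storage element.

bond 0 stroke→J1
bond 1 stroke→J1
bond 2 stroke→I1
bond 3 stroke→J1

#3 →J1  (Se1 fixes effort; stroke away)
#2 →I1  (I1 integral (f out))
#0 →J1  (J1: bond 2 brought flow, rest push out)
#1 →J1  (1-jn J1 has f-setter on 2)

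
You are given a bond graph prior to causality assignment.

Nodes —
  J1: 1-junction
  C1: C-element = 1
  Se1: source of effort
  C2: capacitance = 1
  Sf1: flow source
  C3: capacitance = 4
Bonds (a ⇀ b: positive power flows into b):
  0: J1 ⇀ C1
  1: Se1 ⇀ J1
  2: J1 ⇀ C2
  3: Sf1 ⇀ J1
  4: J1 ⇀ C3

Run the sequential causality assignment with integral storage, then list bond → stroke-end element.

#1 stroke→J1  (Se1 fixes effort; stroke away)
#3 stroke→Sf1  (Sf1: flow source, stroke at near end)
#0 stroke→J1  (1-jn J1 has f-setter on 3)
#2 stroke→J1  (common-f at J1 fixed by 3)
#4 stroke→J1  (common-f at J1 fixed by 3)

β0 stroke at J1
β1 stroke at J1
β2 stroke at J1
β3 stroke at Sf1
β4 stroke at J1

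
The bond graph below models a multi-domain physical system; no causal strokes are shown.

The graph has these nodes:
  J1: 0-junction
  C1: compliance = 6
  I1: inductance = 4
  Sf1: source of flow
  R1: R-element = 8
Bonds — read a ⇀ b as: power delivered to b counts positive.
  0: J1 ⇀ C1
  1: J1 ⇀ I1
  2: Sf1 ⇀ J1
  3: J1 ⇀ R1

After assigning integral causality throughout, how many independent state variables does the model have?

#2 |Sf1  (Sf1 (Sf) sets flow on bond)
#0 |J1  (C1 integral (e out))
#1 |I1  (common-e at J1 fixed by 0)
#3 |R1  (J1: bond 0 brought effort, rest push out)

2  (C1, I1 all integral)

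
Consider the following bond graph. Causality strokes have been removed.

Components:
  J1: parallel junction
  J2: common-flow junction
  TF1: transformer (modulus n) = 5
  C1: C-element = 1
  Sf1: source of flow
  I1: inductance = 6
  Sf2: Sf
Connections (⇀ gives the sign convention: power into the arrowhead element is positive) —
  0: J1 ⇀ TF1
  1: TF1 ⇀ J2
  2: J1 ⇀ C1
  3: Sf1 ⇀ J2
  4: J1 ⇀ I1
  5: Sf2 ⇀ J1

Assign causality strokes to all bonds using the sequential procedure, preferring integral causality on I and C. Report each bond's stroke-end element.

b3 |Sf1  (Sf1 fixes flow; stroke at Sf1)
b5 |Sf2  (source Sf2 imposes f)
b1 |J2  (common-f at J2 fixed by 3)
b0 |TF1  (through TF1, causality passes straight; one stroke at TF1)
b2 |J1  (C1 outputs effort q/C1)
b4 |I1  (J1 effort already set via bond 2)

bond 0 →TF1
bond 1 →J2
bond 2 →J1
bond 3 →Sf1
bond 4 →I1
bond 5 →Sf2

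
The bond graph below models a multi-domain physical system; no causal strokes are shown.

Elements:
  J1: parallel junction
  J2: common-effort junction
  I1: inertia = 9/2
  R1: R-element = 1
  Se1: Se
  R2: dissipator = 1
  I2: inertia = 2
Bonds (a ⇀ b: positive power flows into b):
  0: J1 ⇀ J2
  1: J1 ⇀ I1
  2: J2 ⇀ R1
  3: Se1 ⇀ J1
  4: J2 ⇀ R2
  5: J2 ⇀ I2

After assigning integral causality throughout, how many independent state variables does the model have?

2  (I1, I2 all integral)

#3 |J1  (Se1 (Se) sets effort on bond)
#0 |J2  (0-jn J1 has e-setter on 3)
#1 |I1  (0-jn J1 has e-setter on 3)
#2 |R1  (J2 effort already set via bond 0)
#4 |R2  (J2: bond 0 brought effort, rest push out)
#5 |I2  (J2 effort already set via bond 0)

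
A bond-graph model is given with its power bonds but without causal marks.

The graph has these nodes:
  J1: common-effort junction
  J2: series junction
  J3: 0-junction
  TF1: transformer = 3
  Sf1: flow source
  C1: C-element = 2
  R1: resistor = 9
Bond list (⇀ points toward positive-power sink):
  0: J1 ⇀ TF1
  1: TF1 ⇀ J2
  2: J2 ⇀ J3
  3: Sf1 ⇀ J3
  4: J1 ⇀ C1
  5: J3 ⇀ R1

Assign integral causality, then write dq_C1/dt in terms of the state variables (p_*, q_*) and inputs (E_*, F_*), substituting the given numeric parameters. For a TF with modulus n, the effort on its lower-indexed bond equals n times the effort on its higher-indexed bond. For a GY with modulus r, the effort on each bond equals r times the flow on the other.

#3 stroke at Sf1  (Sf1 (Sf) sets flow on bond)
#4 stroke at J1  (C1: C, integral causality)
#0 stroke at TF1  (J1 effort already set via bond 4)
#1 stroke at J2  (TF1: transformer flips bond 0)
#2 stroke at J3  (J2 needs exactly one f-in)
#5 stroke at R1  (common-e at J3 fixed by 2)

dq_C1/dt = F_Sf1/3 - q_C1/162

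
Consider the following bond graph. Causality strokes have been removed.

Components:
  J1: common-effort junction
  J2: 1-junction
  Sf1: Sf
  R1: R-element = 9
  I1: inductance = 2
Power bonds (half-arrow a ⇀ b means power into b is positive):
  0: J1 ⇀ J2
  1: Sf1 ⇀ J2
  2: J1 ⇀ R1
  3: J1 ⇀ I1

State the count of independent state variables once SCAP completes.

β1 →Sf1  (Sf1 fixes flow; stroke at Sf1)
β0 →J2  (1-jn J2 has f-setter on 1)
β3 →I1  (I1 integral (f out))
β2 →J1  (J1: last free bond brings effort in)

1  (I1 all integral)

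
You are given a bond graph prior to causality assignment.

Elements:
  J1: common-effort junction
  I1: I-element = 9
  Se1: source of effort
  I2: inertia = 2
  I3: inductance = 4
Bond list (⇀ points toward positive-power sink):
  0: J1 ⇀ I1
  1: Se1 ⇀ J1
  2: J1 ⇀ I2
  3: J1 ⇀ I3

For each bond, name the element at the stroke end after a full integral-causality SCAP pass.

#0 →I1
#1 →J1
#2 →I2
#3 →I3

bond 1 |J1  (Se1 (Se) sets effort on bond)
bond 0 |I1  (J1 effort already set via bond 1)
bond 2 |I2  (0-jn J1 has e-setter on 1)
bond 3 |I3  (J1 effort already set via bond 1)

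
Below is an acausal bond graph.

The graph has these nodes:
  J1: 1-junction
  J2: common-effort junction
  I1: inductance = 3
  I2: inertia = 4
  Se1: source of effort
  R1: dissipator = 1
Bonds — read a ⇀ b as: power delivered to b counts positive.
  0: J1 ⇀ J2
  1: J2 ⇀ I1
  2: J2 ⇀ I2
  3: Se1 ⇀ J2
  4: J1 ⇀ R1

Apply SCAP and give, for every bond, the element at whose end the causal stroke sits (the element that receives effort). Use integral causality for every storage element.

bond 0 stroke→J1
bond 1 stroke→I1
bond 2 stroke→I2
bond 3 stroke→J2
bond 4 stroke→R1

β3 →J2  (Se1 fixes effort; stroke away)
β0 →J1  (common-e at J2 fixed by 3)
β1 →I1  (0-jn J2 has e-setter on 3)
β2 →I2  (J2 effort already set via bond 3)
β4 →R1  (J1: last free bond brings flow in)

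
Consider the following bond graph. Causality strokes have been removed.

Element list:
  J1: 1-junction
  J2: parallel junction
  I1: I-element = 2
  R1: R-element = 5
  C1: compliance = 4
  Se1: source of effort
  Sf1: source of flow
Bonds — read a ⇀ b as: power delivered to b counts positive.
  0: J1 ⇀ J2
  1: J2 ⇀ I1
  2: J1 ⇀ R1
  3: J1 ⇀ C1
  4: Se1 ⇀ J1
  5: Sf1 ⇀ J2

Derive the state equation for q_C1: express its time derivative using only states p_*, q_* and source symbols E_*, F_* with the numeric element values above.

β4 →J1  (Se1: effort source, stroke at far end)
β5 →Sf1  (Sf1 (Sf) sets flow on bond)
β1 →I1  (I1 integral (f out))
β0 →J2  (closing 0-jn rule on J2)
β2 →J1  (1-jn J1 has f-setter on 0)
β3 →J1  (1-jn J1 has f-setter on 0)

dq_C1/dt = -F_Sf1 + p_I1/2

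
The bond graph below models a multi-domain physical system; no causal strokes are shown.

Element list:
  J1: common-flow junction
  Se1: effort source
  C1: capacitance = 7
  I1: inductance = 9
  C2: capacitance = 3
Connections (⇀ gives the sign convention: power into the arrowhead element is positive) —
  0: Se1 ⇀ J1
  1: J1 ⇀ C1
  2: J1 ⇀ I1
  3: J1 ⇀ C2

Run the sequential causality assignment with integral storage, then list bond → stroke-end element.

#0 |J1  (source Se1 imposes e)
#1 |J1  (C1 outputs effort q/C1)
#2 |I1  (prefer integral on I1)
#3 |J1  (1-jn J1 has f-setter on 2)

b0 stroke at J1
b1 stroke at J1
b2 stroke at I1
b3 stroke at J1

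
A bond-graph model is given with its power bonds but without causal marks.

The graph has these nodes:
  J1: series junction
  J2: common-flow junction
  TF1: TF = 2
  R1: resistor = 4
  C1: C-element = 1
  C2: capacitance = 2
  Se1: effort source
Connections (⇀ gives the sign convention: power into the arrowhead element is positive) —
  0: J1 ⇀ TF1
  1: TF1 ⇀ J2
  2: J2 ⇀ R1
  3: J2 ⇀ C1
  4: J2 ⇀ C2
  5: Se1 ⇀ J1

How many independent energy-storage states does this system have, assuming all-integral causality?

2  (C1, C2 all integral)

b5 stroke→J1  (Se1 fixes effort; stroke away)
b0 stroke→TF1  (closing 1-jn rule on J1)
b1 stroke→J2  (through TF1, causality passes straight; one stroke at TF1)
b3 stroke→J2  (prefer integral on C1)
b4 stroke→J2  (C2 integral (e out))
b2 stroke→R1  (only one flow-in slot at J2)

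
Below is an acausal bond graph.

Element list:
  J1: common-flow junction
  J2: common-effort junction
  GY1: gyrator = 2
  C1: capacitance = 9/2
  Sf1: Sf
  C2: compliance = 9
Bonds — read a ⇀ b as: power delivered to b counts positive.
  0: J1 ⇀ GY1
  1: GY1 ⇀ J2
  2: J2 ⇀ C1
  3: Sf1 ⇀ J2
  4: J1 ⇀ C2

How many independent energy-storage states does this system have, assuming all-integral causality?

bond 3 stroke→Sf1  (Sf1 (Sf) sets flow on bond)
bond 2 stroke→J2  (C1 integral (e out))
bond 1 stroke→GY1  (J2: bond 2 brought effort, rest push out)
bond 0 stroke→GY1  (through GY1, causality inverts; strokes same side of GY1)
bond 4 stroke→J1  (common-f at J1 fixed by 0)

2  (C1, C2 all integral)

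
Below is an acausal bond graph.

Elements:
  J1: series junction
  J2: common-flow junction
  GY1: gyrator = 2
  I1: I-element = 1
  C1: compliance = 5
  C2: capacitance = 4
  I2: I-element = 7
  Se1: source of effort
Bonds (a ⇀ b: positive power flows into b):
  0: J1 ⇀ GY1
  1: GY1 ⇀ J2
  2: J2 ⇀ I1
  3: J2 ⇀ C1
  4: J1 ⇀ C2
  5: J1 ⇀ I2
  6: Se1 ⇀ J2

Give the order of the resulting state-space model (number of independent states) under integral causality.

bond 6 stroke at J2  (Se1 (Se) sets effort on bond)
bond 2 stroke at I1  (I1: I, integral causality)
bond 1 stroke at J2  (1-jn J2 has f-setter on 2)
bond 3 stroke at J2  (J2 flow already set via bond 2)
bond 0 stroke at J1  (GY GY1: same side as bond 1)
bond 4 stroke at J1  (prefer integral on C2)
bond 5 stroke at I2  (J1: last free bond brings flow in)

4  (C1, C2, I1, I2 all integral)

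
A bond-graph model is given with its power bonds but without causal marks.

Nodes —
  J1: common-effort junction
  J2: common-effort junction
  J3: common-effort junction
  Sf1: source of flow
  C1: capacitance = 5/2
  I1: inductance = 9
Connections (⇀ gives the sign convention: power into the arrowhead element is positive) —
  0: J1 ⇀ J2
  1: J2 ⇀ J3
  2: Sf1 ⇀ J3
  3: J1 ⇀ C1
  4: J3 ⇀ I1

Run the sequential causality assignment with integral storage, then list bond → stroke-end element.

#2 stroke at Sf1  (source Sf1 imposes f)
#3 stroke at J1  (C1: C, integral causality)
#0 stroke at J2  (J1: bond 3 brought effort, rest push out)
#1 stroke at J3  (0-jn J2 has e-setter on 0)
#4 stroke at I1  (0-jn J3 has e-setter on 1)

β0 |J2
β1 |J3
β2 |Sf1
β3 |J1
β4 |I1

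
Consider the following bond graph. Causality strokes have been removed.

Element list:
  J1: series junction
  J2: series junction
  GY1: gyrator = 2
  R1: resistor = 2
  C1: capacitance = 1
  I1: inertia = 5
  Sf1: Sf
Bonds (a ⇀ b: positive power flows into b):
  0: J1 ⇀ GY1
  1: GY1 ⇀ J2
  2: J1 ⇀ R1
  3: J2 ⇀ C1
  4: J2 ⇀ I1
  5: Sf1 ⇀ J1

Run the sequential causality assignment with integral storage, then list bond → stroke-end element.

bond 0 →J1
bond 1 →J2
bond 2 →J1
bond 3 →J2
bond 4 →I1
bond 5 →Sf1

b5 |Sf1  (Sf1: flow source, stroke at near end)
b0 |J1  (J1: bond 5 brought flow, rest push out)
b2 |J1  (1-jn J1 has f-setter on 5)
b1 |J2  (through GY1, causality inverts; strokes same side of GY1)
b3 |J2  (C1 integral (e out))
b4 |I1  (J2 needs exactly one f-in)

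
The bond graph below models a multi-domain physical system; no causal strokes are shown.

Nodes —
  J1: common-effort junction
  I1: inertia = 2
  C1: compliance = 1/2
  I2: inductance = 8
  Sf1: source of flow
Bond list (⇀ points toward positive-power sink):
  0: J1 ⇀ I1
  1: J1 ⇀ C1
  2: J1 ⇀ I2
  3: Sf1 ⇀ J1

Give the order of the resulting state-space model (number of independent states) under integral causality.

β3 |Sf1  (Sf1: flow source, stroke at near end)
β0 |I1  (prefer integral on I1)
β1 |J1  (prefer integral on C1)
β2 |I2  (J1: bond 1 brought effort, rest push out)

3  (C1, I1, I2 all integral)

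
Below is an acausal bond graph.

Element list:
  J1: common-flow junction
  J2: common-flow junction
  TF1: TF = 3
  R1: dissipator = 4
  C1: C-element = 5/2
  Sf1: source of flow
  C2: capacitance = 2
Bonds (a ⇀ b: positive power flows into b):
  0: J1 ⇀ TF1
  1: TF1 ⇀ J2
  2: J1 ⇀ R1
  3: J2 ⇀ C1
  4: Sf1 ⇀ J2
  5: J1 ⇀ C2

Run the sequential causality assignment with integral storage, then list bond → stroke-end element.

β0 →TF1
β1 →J2
β2 →J1
β3 →J2
β4 →Sf1
β5 →J1

bond 4 |Sf1  (Sf1: flow source, stroke at near end)
bond 1 |J2  (1-jn J2 has f-setter on 4)
bond 3 |J2  (1-jn J2 has f-setter on 4)
bond 0 |TF1  (through TF1, causality passes straight; one stroke at TF1)
bond 2 |J1  (J1 flow already set via bond 0)
bond 5 |J1  (common-f at J1 fixed by 0)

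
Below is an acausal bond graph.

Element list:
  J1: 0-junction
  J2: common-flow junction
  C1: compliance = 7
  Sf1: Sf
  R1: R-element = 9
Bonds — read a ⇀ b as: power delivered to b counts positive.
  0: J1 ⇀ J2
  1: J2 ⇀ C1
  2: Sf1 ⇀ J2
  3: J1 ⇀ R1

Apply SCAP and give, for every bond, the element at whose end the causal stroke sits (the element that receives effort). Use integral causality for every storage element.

bond 0 stroke→J2
bond 1 stroke→J2
bond 2 stroke→Sf1
bond 3 stroke→J1

#2 stroke→Sf1  (Sf1 (Sf) sets flow on bond)
#0 stroke→J2  (common-f at J2 fixed by 2)
#1 stroke→J2  (common-f at J2 fixed by 2)
#3 stroke→J1  (J1: last free bond brings effort in)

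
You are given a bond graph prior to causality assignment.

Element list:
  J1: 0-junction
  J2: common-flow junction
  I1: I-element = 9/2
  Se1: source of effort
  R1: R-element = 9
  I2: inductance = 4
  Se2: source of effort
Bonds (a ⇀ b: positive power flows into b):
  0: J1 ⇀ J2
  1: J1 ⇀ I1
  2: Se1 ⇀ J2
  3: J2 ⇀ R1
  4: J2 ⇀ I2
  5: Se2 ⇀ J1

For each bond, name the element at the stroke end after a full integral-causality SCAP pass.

bond 0 →J2
bond 1 →I1
bond 2 →J2
bond 3 →J2
bond 4 →I2
bond 5 →J1

bond 2 stroke→J2  (Se1 (Se) sets effort on bond)
bond 5 stroke→J1  (Se2: effort source, stroke at far end)
bond 0 stroke→J2  (J1 effort already set via bond 5)
bond 1 stroke→I1  (J1 effort already set via bond 5)
bond 4 stroke→I2  (I2 outputs flow p/I2)
bond 3 stroke→J2  (J2: bond 4 brought flow, rest push out)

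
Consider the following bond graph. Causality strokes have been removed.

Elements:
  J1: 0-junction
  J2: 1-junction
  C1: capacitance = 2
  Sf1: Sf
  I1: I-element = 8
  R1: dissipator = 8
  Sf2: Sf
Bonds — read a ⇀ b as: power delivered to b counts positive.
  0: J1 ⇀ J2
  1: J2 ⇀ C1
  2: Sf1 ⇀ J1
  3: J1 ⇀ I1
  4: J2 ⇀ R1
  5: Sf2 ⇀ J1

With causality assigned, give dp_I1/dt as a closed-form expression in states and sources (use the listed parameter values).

bond 2 →Sf1  (Sf1: flow source, stroke at near end)
bond 5 →Sf2  (Sf2 (Sf) sets flow on bond)
bond 1 →J2  (C1: C, integral causality)
bond 3 →I1  (I1: I, integral causality)
bond 0 →J1  (closing 0-jn rule on J1)
bond 4 →J2  (J2: bond 0 brought flow, rest push out)

dp_I1/dt = 8*F_Sf1 + 8*F_Sf2 - p_I1 + q_C1/2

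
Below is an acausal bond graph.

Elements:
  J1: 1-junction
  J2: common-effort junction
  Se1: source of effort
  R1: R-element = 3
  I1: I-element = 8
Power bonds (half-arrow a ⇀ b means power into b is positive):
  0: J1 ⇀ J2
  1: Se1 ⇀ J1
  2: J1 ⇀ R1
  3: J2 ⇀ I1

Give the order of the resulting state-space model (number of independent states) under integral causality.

1  (I1 all integral)

β1 stroke at J1  (source Se1 imposes e)
β3 stroke at I1  (prefer integral on I1)
β0 stroke at J2  (J2: last free bond brings effort in)
β2 stroke at J1  (common-f at J1 fixed by 0)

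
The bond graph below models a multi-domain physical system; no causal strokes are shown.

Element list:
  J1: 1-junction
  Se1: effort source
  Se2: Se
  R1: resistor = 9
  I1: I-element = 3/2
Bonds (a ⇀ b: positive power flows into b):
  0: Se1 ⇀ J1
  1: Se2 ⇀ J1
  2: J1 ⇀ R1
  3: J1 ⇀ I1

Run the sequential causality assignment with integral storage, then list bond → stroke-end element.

#0 stroke→J1
#1 stroke→J1
#2 stroke→J1
#3 stroke→I1

#0 |J1  (Se1 fixes effort; stroke away)
#1 |J1  (Se2 fixes effort; stroke away)
#3 |I1  (I1 outputs flow p/I1)
#2 |J1  (1-jn J1 has f-setter on 3)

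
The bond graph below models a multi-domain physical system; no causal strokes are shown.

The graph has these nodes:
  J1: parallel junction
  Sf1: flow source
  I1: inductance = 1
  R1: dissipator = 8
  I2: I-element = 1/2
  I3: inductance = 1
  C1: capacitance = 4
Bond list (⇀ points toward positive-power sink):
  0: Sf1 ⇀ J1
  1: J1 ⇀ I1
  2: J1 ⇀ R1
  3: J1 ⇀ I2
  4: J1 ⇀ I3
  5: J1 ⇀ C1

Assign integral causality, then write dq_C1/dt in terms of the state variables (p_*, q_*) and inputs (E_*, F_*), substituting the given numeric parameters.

dq_C1/dt = F_Sf1 - p_I1 - 2*p_I2 - p_I3 - q_C1/32

β0 →Sf1  (Sf1: flow source, stroke at near end)
β1 →I1  (I1: I, integral causality)
β3 →I2  (I2: I, integral causality)
β4 →I3  (I3 integral (f out))
β5 →J1  (prefer integral on C1)
β2 →R1  (J1 effort already set via bond 5)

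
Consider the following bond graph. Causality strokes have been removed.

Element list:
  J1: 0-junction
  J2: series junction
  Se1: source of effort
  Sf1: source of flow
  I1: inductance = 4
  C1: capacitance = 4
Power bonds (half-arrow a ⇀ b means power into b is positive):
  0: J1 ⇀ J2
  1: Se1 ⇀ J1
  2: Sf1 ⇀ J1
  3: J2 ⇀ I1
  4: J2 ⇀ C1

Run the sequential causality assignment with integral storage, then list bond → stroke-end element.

bond 1 stroke→J1  (source Se1 imposes e)
bond 2 stroke→Sf1  (Sf1: flow source, stroke at near end)
bond 0 stroke→J2  (J1 effort already set via bond 1)
bond 3 stroke→I1  (I1 outputs flow p/I1)
bond 4 stroke→J2  (common-f at J2 fixed by 3)

β0 stroke→J2
β1 stroke→J1
β2 stroke→Sf1
β3 stroke→I1
β4 stroke→J2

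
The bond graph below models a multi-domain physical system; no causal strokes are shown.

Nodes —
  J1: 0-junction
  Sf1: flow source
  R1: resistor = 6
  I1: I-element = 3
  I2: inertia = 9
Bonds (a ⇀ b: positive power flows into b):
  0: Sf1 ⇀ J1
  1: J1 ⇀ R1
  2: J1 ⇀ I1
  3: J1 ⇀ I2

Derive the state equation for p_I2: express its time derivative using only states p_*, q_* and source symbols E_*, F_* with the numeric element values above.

dp_I2/dt = 6*F_Sf1 - 2*p_I1 - 2*p_I2/3

bond 0 stroke→Sf1  (Sf1: flow source, stroke at near end)
bond 2 stroke→I1  (I1 outputs flow p/I1)
bond 3 stroke→I2  (I2 outputs flow p/I2)
bond 1 stroke→J1  (J1: last free bond brings effort in)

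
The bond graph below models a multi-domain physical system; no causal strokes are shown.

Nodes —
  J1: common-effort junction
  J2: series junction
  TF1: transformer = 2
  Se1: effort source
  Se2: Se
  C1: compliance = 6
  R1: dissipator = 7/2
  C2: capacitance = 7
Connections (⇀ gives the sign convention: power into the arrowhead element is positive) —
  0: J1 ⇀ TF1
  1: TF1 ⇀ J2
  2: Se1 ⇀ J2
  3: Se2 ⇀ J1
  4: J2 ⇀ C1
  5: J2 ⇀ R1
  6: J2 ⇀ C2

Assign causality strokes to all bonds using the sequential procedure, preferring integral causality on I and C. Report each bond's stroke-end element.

bond 0 →TF1
bond 1 →J2
bond 2 →J2
bond 3 →J1
bond 4 →J2
bond 5 →R1
bond 6 →J2

bond 2 →J2  (Se1 (Se) sets effort on bond)
bond 3 →J1  (Se2: effort source, stroke at far end)
bond 0 →TF1  (0-jn J1 has e-setter on 3)
bond 1 →J2  (through TF1, causality passes straight; one stroke at TF1)
bond 4 →J2  (prefer integral on C1)
bond 6 →J2  (C2 outputs effort q/C2)
bond 5 →R1  (only one flow-in slot at J2)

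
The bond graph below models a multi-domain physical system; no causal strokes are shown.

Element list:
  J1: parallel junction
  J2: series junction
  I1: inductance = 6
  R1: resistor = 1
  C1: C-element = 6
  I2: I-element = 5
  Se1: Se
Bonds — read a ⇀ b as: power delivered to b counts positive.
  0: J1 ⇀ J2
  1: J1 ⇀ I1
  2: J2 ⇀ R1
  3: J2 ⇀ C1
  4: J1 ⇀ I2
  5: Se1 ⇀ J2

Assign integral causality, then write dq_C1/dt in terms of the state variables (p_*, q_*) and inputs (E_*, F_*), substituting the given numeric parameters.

β5 stroke at J2  (Se1 fixes effort; stroke away)
β1 stroke at I1  (I1 integral (f out))
β3 stroke at J2  (C1 outputs effort q/C1)
β4 stroke at I2  (I2 outputs flow p/I2)
β0 stroke at J1  (J1: last free bond brings effort in)
β2 stroke at J2  (J2: bond 0 brought flow, rest push out)

dq_C1/dt = -p_I1/6 - p_I2/5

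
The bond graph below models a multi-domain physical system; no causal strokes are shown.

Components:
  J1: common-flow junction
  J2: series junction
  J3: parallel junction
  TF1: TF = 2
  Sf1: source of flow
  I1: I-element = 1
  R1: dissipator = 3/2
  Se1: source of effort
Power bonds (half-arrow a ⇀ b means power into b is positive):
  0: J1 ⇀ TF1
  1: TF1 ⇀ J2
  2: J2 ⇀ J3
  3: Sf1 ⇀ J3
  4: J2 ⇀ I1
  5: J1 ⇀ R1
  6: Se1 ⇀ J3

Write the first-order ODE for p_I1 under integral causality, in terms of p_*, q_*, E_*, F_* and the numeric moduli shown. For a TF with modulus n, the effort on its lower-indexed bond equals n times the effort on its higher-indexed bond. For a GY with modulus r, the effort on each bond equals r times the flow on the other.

b3 |Sf1  (source Sf1 imposes f)
b6 |J3  (Se1: effort source, stroke at far end)
b2 |J2  (J3: bond 6 brought effort, rest push out)
b4 |I1  (prefer integral on I1)
b1 |J2  (common-f at J2 fixed by 4)
b0 |TF1  (TF TF1: opposite of bond 1)
b5 |J1  (J1: bond 0 brought flow, rest push out)

dp_I1/dt = -E_Se1 - 3*p_I1/8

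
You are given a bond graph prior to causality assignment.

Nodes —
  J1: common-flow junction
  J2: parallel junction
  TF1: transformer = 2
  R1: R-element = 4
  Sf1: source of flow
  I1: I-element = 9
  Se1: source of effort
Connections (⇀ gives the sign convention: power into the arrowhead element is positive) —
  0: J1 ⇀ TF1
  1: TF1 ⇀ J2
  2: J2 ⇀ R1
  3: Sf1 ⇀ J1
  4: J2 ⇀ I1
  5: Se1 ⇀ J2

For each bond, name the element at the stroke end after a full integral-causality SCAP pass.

bond 0 stroke at J1
bond 1 stroke at TF1
bond 2 stroke at R1
bond 3 stroke at Sf1
bond 4 stroke at I1
bond 5 stroke at J2

bond 3 stroke at Sf1  (Sf1 (Sf) sets flow on bond)
bond 5 stroke at J2  (Se1 fixes effort; stroke away)
bond 0 stroke at J1  (J1 flow already set via bond 3)
bond 1 stroke at TF1  (common-e at J2 fixed by 5)
bond 2 stroke at R1  (common-e at J2 fixed by 5)
bond 4 stroke at I1  (0-jn J2 has e-setter on 5)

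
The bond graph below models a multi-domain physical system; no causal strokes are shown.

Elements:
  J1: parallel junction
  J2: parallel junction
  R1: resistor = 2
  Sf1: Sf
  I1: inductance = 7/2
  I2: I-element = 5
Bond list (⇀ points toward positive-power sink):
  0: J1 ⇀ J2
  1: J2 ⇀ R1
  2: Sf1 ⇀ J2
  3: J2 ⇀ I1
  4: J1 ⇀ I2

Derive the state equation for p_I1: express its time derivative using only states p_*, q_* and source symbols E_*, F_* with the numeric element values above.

dp_I1/dt = 2*F_Sf1 - 4*p_I1/7 - 2*p_I2/5

β2 →Sf1  (Sf1 fixes flow; stroke at Sf1)
β3 →I1  (I1: I, integral causality)
β4 →I2  (I2 outputs flow p/I2)
β0 →J1  (closing 0-jn rule on J1)
β1 →J2  (J2: last free bond brings effort in)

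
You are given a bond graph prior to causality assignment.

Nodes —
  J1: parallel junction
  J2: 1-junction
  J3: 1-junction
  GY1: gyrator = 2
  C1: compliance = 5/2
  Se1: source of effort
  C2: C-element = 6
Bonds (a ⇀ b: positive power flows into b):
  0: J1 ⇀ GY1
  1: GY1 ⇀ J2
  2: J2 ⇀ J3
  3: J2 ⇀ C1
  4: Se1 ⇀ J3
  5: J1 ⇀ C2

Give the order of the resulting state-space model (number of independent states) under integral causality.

2  (C1, C2 all integral)

bond 4 |J3  (Se1 (Se) sets effort on bond)
bond 2 |J2  (J3 needs exactly one f-in)
bond 3 |J2  (C1 integral (e out))
bond 1 |GY1  (closing 1-jn rule on J2)
bond 0 |GY1  (GY1: gyrator matches bond 1)
bond 5 |J1  (J1: last free bond brings effort in)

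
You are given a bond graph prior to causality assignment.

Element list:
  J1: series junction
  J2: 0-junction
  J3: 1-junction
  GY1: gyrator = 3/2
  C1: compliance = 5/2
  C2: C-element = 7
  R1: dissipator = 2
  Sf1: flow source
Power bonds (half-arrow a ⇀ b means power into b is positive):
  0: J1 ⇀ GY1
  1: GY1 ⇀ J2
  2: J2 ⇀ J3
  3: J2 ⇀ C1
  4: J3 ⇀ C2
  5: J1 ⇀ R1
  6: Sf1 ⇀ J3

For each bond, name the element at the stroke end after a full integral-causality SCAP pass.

bond 0 stroke→GY1
bond 1 stroke→GY1
bond 2 stroke→J3
bond 3 stroke→J2
bond 4 stroke→J3
bond 5 stroke→J1
bond 6 stroke→Sf1

β6 →Sf1  (source Sf1 imposes f)
β2 →J3  (J3 flow already set via bond 6)
β4 →J3  (common-f at J3 fixed by 6)
β3 →J2  (prefer integral on C1)
β1 →GY1  (0-jn J2 has e-setter on 3)
β0 →GY1  (GY GY1: same side as bond 1)
β5 →J1  (1-jn J1 has f-setter on 0)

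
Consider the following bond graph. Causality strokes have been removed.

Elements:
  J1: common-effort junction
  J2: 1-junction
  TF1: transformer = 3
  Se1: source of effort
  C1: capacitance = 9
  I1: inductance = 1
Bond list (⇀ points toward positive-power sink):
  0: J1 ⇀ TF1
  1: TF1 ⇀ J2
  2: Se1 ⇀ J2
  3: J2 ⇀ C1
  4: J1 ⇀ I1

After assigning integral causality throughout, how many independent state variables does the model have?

#2 stroke→J2  (Se1 (Se) sets effort on bond)
#3 stroke→J2  (C1 outputs effort q/C1)
#1 stroke→TF1  (closing 1-jn rule on J2)
#0 stroke→J1  (through TF1, causality passes straight; one stroke at TF1)
#4 stroke→I1  (common-e at J1 fixed by 0)

2  (C1, I1 all integral)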